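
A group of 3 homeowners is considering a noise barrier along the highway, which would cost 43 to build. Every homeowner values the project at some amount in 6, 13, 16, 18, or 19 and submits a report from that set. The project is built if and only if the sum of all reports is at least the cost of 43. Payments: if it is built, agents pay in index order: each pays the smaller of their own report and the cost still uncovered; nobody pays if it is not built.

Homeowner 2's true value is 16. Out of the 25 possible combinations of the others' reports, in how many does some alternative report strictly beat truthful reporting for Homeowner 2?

Others report (13, 18): truth gives 0; report 13 gives 3 > 0. Violating.
Others report (13, 19): truth gives 0; report 13 gives 3 > 0. Violating.
Others report (16, 16): truth gives 0; report 13 gives 3 > 0. Violating.
Others report (16, 18): truth gives 0; report 13 gives 3 > 0. Violating.
Others report (6, 6): truth gives 0; no alternative beats it.
Others report (6, 13): truth gives 0; no alternative beats it.
(Checking all 25 profiles: 13 have a profitable deviation, 12 do not.)

13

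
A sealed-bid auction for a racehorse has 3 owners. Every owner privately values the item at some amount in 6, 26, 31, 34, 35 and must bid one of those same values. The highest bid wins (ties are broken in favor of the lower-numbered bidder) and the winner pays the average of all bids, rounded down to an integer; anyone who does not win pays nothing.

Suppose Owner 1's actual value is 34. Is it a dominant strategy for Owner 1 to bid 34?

No

Consider the case where Owner 2 bids 6 and Owner 3 bids 6.
Truthful bid 34: wins, pays 15, utility 34 - 15 = 19.
Bid 6 instead: wins, pays 6, utility 34 - 6 = 28.
Since 28 > 19, bidding 6 is strictly better here, so truthful bidding is not dominant.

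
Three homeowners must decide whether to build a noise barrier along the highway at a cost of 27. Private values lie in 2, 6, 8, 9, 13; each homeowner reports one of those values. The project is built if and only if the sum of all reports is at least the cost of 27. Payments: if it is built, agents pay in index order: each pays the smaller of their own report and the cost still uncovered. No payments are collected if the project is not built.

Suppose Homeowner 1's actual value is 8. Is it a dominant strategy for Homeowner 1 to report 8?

No

Consider the case where Homeowner 2 reports 8 and Homeowner 3 reports 13.
Truthful report 8: project built, pays 8, utility 8 - 8 = 0.
Report 6 instead: project built, pays 6, utility 8 - 6 = 2.
Since 2 > 0, reporting 6 is strictly better here, so truthful reporting is not dominant.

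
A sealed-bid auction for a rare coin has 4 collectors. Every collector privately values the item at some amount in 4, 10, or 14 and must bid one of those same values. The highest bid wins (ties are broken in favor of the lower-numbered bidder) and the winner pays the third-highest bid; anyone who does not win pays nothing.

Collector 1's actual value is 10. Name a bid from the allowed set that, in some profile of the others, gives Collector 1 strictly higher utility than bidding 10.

Suppose Collector 2 bids 4, Collector 3 bids 4 and Collector 4 bids 14.
Bid 10: loses, pays 0, utility 0.
Bid 14: wins, pays 4, utility 10 - 4 = 6.
So bidding 14 beats truth here (6 > 0).

14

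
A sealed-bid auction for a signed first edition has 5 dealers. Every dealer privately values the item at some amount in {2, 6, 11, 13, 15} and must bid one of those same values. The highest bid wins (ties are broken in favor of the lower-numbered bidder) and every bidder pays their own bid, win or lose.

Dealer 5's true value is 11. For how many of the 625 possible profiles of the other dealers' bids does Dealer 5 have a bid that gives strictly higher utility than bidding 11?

610

Others bid (2, 2, 2, 2): truth gives 0; bid 6 gives 5 > 0. Violating.
Others bid (2, 2, 2, 11): truth gives -11; bid 2 gives -2 > -11. Violating.
Others bid (2, 2, 2, 13): truth gives -11; bid 2 gives -2 > -11. Violating.
Others bid (2, 2, 2, 15): truth gives -11; bid 2 gives -2 > -11. Violating.
Others bid (2, 2, 2, 6): truth gives 0; no alternative beats it.
Others bid (2, 2, 6, 2): truth gives 0; no alternative beats it.
(Checking all 625 profiles: 610 have a profitable deviation, 15 do not.)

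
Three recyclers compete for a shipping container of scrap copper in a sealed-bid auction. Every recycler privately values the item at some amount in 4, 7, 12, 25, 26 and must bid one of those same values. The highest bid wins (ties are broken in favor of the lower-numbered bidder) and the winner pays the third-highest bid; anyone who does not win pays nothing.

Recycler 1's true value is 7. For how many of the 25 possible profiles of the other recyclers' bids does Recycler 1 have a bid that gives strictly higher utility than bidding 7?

6

Others bid (4, 12): truth gives 0; bid 12 gives 3 > 0. Violating.
Others bid (4, 25): truth gives 0; bid 25 gives 3 > 0. Violating.
Others bid (4, 26): truth gives 0; bid 26 gives 3 > 0. Violating.
Others bid (12, 4): truth gives 0; bid 12 gives 3 > 0. Violating.
Others bid (4, 4): truth gives 3; no alternative beats it.
Others bid (4, 7): truth gives 3; no alternative beats it.
(Checking all 25 profiles: 6 have a profitable deviation, 19 do not.)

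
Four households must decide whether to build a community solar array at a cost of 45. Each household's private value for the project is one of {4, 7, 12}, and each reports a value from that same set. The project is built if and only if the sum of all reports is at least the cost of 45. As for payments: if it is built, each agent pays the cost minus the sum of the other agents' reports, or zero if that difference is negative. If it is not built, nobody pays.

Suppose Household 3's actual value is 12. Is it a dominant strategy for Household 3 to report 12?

Check each profile of the others' reports and compare truth against every alternative report.
Others report (12, 12, 12): truth gives 3, best alternative gives 0.
Others report (4, 4, 4): truth gives 0, best alternative gives 0.
Others report (4, 4, 7): truth gives 0, best alternative gives 0.
Others report (4, 4, 12): truth gives 0, best alternative gives 0.
Others report (4, 7, 4): truth gives 0, best alternative gives 0.
Others report (4, 7, 7): truth gives 0, best alternative gives 0.
(Remaining 21 profiles checked similarly; truth is weakly best in each.)
In every case the truthful report is at least as good as any alternative, so it is a dominant strategy.

Yes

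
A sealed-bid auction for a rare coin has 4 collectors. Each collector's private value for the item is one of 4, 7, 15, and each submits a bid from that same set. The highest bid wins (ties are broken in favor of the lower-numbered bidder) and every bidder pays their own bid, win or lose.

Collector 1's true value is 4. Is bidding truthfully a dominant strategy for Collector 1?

Consider the case where Collector 2 bids 4, Collector 3 bids 4 and Collector 4 bids 7.
Truthful bid 4: loses but pays 4, utility -4.
Bid 7 instead: wins, pays 7, utility 4 - 7 = -3.
Since -3 > -4, bidding 7 is strictly better here, so truthful bidding is not dominant.

No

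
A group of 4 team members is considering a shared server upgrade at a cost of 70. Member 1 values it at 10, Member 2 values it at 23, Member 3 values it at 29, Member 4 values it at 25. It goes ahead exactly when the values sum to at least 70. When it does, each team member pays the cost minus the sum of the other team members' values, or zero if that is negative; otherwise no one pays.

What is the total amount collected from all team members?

26

Total value 87 ≥ cost 70, so it is built.
Member 1: others sum to 77; max(0, 70 - 77) = 0.
Member 2: others sum to 64; max(0, 70 - 64) = 6.
Member 3: others sum to 58; max(0, 70 - 58) = 12.
Member 4: others sum to 62; max(0, 70 - 62) = 8.
Total collected = 0 + 6 + 12 + 8 = 26.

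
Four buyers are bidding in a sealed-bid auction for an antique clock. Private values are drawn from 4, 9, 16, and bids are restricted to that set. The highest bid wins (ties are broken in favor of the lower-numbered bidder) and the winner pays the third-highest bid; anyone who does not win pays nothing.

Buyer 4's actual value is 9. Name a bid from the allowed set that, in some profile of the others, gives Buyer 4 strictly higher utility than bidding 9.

Suppose Buyer 1 bids 4, Buyer 2 bids 4 and Buyer 3 bids 9.
Bid 9: loses, pays 0, utility 0.
Bid 16: wins, pays 4, utility 9 - 4 = 5.
So bidding 16 beats truth here (5 > 0).

16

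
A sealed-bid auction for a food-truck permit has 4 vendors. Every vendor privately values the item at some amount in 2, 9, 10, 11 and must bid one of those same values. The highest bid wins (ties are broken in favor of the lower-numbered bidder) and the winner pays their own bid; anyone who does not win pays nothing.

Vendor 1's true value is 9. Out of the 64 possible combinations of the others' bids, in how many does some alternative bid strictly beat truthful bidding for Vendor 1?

Others bid (2, 2, 2): truth gives 0; bid 2 gives 7 > 0. Violating.
Others bid (2, 2, 9): truth gives 0; no alternative beats it.
Others bid (2, 2, 10): truth gives 0; no alternative beats it.
(Checking all 64 profiles: 1 has a profitable deviation, 63 do not.)

1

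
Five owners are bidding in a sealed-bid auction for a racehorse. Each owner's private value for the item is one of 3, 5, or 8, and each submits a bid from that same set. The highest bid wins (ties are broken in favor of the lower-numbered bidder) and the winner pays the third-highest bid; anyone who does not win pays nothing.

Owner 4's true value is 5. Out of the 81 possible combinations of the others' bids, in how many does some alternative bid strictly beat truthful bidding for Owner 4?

4

Others bid (3, 3, 3, 8): truth gives 0; bid 8 gives 2 > 0. Violating.
Others bid (3, 3, 5, 3): truth gives 0; bid 8 gives 2 > 0. Violating.
Others bid (3, 5, 3, 3): truth gives 0; bid 8 gives 2 > 0. Violating.
Others bid (5, 3, 3, 3): truth gives 0; bid 8 gives 2 > 0. Violating.
Others bid (3, 3, 3, 3): truth gives 2; no alternative beats it.
Others bid (3, 3, 3, 5): truth gives 2; no alternative beats it.
(Checking all 81 profiles: 4 have a profitable deviation, 77 do not.)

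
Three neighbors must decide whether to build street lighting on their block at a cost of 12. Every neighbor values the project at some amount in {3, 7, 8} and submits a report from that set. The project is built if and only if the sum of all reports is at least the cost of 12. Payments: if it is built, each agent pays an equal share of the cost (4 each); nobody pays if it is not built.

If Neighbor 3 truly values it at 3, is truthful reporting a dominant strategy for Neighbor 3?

Yes

Check each profile of the others' reports and compare truth against every alternative report.
Others report (3, 3): truth gives 0, best alternative gives -1.
Others report (3, 7): truth gives -1, best alternative gives -1.
Others report (3, 8): truth gives -1, best alternative gives -1.
Others report (7, 3): truth gives -1, best alternative gives -1.
Others report (7, 7): truth gives -1, best alternative gives -1.
Others report (7, 8): truth gives -1, best alternative gives -1.
(Remaining 3 profiles checked similarly; truth is weakly best in each.)
In every case the truthful report is at least as good as any alternative, so it is a dominant strategy.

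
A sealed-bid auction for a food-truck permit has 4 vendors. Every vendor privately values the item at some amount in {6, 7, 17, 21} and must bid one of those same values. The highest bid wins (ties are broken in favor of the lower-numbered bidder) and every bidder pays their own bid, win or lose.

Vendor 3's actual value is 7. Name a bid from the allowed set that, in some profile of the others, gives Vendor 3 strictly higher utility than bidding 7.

Suppose Vendor 1 bids 6, Vendor 2 bids 6 and Vendor 4 bids 17.
Bid 7: loses but pays 7, utility -7.
Bid 6: loses but pays 6, utility -6.
So bidding 6 beats truth here (-6 > -7).

6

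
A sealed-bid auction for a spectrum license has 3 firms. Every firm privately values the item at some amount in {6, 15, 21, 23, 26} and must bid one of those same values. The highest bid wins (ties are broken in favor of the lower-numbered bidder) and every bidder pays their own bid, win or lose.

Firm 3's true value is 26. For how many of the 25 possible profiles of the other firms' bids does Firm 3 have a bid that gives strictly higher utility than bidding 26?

18

Others bid (6, 6): truth gives 0; bid 15 gives 11 > 0. Violating.
Others bid (6, 15): truth gives 0; bid 21 gives 5 > 0. Violating.
Others bid (6, 21): truth gives 0; bid 23 gives 3 > 0. Violating.
Others bid (6, 26): truth gives -26; bid 6 gives -6 > -26. Violating.
Others bid (6, 23): truth gives 0; no alternative beats it.
Others bid (15, 23): truth gives 0; no alternative beats it.
(Checking all 25 profiles: 18 have a profitable deviation, 7 do not.)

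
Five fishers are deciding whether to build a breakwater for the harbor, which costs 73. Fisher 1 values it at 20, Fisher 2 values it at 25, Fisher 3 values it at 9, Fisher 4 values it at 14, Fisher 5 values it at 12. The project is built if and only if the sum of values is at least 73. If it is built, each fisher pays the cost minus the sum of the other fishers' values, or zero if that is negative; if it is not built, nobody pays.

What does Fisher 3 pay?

Total value 80 ≥ cost 73, so the project is built.
The other fishers' values sum to 71.
Cost minus that sum is 73 - 71 = 2.

2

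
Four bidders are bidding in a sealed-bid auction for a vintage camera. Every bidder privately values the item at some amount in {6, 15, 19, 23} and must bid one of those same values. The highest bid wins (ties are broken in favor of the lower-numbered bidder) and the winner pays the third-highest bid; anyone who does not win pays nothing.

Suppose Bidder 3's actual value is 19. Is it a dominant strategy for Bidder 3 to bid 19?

No

Consider the case where Bidder 1 bids 6, Bidder 2 bids 6 and Bidder 4 bids 23.
Truthful bid 19: loses, pays 0, utility 0.
Bid 23 instead: wins, pays 6, utility 19 - 6 = 13.
Since 13 > 0, bidding 23 is strictly better here, so truthful bidding is not dominant.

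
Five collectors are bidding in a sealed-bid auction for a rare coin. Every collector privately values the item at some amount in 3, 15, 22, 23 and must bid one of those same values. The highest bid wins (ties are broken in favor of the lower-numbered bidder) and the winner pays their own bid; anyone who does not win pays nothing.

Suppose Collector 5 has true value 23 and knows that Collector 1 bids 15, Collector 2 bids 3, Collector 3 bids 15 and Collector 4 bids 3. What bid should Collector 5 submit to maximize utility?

Bid 3: loses, pays 0, utility 0.
Bid 15: loses, pays 0, utility 0.
Bid 22: wins, pays 22, utility 23 - 22 = 1.
Bid 23: wins, pays 23, utility 23 - 23 = 0.
The best choice is 22 with utility 1.

22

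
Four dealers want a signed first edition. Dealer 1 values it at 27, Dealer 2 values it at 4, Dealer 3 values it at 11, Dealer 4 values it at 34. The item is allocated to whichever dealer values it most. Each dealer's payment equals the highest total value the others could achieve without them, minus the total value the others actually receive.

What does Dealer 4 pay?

Dealer 4 has the highest value and receives the item.
Without Dealer 4, the item would go to the next-highest value, 27, so the others could achieve 27.
With Dealer 4 present and winning, the others receive nothing, so their total is 0.
Payment = 27 - 0 = 27.

27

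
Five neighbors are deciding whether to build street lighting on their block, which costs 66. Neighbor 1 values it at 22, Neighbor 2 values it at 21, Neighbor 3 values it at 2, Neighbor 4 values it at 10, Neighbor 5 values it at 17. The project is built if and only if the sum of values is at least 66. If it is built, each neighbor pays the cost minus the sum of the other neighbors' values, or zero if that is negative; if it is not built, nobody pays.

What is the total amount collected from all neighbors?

46

Total value 72 ≥ cost 66, so it is built.
Neighbor 1: others sum to 50; max(0, 66 - 50) = 16.
Neighbor 2: others sum to 51; max(0, 66 - 51) = 15.
Neighbor 3: others sum to 70; max(0, 66 - 70) = 0.
Neighbor 4: others sum to 62; max(0, 66 - 62) = 4.
Neighbor 5: others sum to 55; max(0, 66 - 55) = 11.
Total collected = 16 + 15 + 0 + 4 + 11 = 46.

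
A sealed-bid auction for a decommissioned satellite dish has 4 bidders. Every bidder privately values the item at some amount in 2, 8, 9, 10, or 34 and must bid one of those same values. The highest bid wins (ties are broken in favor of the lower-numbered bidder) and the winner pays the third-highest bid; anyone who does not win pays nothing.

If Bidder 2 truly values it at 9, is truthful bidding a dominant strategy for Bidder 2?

No

Consider the case where Bidder 1 bids 2, Bidder 3 bids 2 and Bidder 4 bids 10.
Truthful bid 9: loses, pays 0, utility 0.
Bid 10 instead: wins, pays 2, utility 9 - 2 = 7.
Since 7 > 0, bidding 10 is strictly better here, so truthful bidding is not dominant.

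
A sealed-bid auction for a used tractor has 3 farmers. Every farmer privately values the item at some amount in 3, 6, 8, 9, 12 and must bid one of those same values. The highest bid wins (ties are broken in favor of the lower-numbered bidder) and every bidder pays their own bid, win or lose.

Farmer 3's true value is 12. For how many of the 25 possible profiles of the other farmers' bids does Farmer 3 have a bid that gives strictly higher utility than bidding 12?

18

Others bid (3, 3): truth gives 0; bid 6 gives 6 > 0. Violating.
Others bid (3, 6): truth gives 0; bid 8 gives 4 > 0. Violating.
Others bid (3, 8): truth gives 0; bid 9 gives 3 > 0. Violating.
Others bid (3, 12): truth gives -12; bid 3 gives -3 > -12. Violating.
Others bid (3, 9): truth gives 0; no alternative beats it.
Others bid (6, 9): truth gives 0; no alternative beats it.
(Checking all 25 profiles: 18 have a profitable deviation, 7 do not.)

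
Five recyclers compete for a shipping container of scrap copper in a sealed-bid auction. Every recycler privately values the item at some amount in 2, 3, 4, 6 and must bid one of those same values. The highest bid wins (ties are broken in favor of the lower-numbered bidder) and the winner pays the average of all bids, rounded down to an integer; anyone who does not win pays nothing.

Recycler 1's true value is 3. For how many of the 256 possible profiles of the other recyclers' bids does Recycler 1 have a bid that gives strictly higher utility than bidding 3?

4

Others bid (2, 2, 2, 4): truth gives 0; bid 4 gives 1 > 0. Violating.
Others bid (2, 2, 4, 2): truth gives 0; bid 4 gives 1 > 0. Violating.
Others bid (2, 4, 2, 2): truth gives 0; bid 4 gives 1 > 0. Violating.
Others bid (4, 2, 2, 2): truth gives 0; bid 4 gives 1 > 0. Violating.
Others bid (2, 2, 2, 2): truth gives 1; no alternative beats it.
Others bid (2, 2, 2, 3): truth gives 1; no alternative beats it.
(Checking all 256 profiles: 4 have a profitable deviation, 252 do not.)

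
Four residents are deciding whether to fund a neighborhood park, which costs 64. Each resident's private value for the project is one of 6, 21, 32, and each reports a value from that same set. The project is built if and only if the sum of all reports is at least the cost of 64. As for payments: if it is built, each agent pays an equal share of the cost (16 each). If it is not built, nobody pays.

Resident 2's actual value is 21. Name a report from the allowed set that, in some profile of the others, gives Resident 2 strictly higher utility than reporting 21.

Suppose Resident 1 reports 6, Resident 3 reports 6 and Resident 4 reports 21.
Report 21: project not built, utility 0.
Report 32: project built, pays 16, utility 21 - 16 = 5.
So reporting 32 beats truth here (5 > 0).

32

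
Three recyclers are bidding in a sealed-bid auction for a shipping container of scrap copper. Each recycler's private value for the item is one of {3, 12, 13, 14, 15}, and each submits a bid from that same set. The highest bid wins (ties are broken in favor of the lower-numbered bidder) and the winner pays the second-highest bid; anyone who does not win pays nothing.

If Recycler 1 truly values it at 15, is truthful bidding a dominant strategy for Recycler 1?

Check each profile of the others' bids and compare truth against every alternative bid.
Others bid (3, 3): truth gives 12, best alternative gives 12.
Others bid (3, 12): truth gives 3, best alternative gives 3.
Others bid (12, 3): truth gives 3, best alternative gives 3.
Others bid (12, 12): truth gives 3, best alternative gives 3.
Others bid (3, 13): truth gives 2, best alternative gives 2.
Others bid (12, 13): truth gives 2, best alternative gives 2.
(Remaining 19 profiles checked similarly; truth is weakly best in each.)
In every case the truthful bid is at least as good as any alternative, so it is a dominant strategy.

Yes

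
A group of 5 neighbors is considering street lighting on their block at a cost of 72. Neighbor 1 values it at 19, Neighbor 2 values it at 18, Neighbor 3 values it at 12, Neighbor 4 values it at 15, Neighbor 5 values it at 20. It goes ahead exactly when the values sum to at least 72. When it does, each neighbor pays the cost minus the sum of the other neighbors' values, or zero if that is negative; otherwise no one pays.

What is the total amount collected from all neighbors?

24

Total value 84 ≥ cost 72, so it is built.
Neighbor 1: others sum to 65; max(0, 72 - 65) = 7.
Neighbor 2: others sum to 66; max(0, 72 - 66) = 6.
Neighbor 3: others sum to 72; max(0, 72 - 72) = 0.
Neighbor 4: others sum to 69; max(0, 72 - 69) = 3.
Neighbor 5: others sum to 64; max(0, 72 - 64) = 8.
Total collected = 7 + 6 + 0 + 3 + 8 = 24.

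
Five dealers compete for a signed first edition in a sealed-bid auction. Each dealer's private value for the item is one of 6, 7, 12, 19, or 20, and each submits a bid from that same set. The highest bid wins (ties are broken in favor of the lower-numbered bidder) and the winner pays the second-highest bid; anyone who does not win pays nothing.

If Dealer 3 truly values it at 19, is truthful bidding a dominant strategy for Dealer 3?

Yes

Check each profile of the others' bids and compare truth against every alternative bid.
Others bid (6, 6, 6, 6): truth gives 13, best alternative gives 13.
Others bid (6, 6, 6, 7): truth gives 12, best alternative gives 12.
Others bid (6, 6, 7, 6): truth gives 12, best alternative gives 12.
Others bid (6, 6, 7, 7): truth gives 12, best alternative gives 12.
Others bid (6, 7, 6, 6): truth gives 12, best alternative gives 12.
Others bid (6, 7, 6, 7): truth gives 12, best alternative gives 12.
(Remaining 619 profiles checked similarly; truth is weakly best in each.)
In every case the truthful bid is at least as good as any alternative, so it is a dominant strategy.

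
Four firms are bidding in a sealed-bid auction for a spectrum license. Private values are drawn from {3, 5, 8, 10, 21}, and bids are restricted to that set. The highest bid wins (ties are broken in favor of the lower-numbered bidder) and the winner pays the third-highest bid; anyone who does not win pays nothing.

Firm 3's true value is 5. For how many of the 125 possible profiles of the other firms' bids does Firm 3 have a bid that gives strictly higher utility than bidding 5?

9

Others bid (3, 3, 8): truth gives 0; bid 8 gives 2 > 0. Violating.
Others bid (3, 3, 10): truth gives 0; bid 10 gives 2 > 0. Violating.
Others bid (3, 3, 21): truth gives 0; bid 21 gives 2 > 0. Violating.
Others bid (3, 5, 3): truth gives 0; bid 8 gives 2 > 0. Violating.
Others bid (3, 3, 3): truth gives 2; no alternative beats it.
Others bid (3, 3, 5): truth gives 2; no alternative beats it.
(Checking all 125 profiles: 9 have a profitable deviation, 116 do not.)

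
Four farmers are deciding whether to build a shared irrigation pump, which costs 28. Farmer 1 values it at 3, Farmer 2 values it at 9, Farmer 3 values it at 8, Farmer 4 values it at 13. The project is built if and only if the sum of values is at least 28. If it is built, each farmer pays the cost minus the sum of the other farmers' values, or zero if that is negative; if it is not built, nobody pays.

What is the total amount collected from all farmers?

Total value 33 ≥ cost 28, so it is built.
Farmer 1: others sum to 30; max(0, 28 - 30) = 0.
Farmer 2: others sum to 24; max(0, 28 - 24) = 4.
Farmer 3: others sum to 25; max(0, 28 - 25) = 3.
Farmer 4: others sum to 20; max(0, 28 - 20) = 8.
Total collected = 0 + 4 + 3 + 8 = 15.

15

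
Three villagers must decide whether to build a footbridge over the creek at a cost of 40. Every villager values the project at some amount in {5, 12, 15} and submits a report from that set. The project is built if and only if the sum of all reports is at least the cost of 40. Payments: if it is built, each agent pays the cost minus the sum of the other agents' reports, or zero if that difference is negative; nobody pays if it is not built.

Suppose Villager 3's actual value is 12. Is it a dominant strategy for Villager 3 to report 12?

Yes

Check each profile of the others' reports and compare truth against every alternative report.
Others report (15, 15): truth gives 2, best alternative gives 2.
Others report (5, 5): truth gives 0, best alternative gives 0.
Others report (5, 12): truth gives 0, best alternative gives 0.
Others report (5, 15): truth gives 0, best alternative gives 0.
Others report (12, 5): truth gives 0, best alternative gives 0.
Others report (12, 12): truth gives 0, best alternative gives 0.
(Remaining 3 profiles checked similarly; truth is weakly best in each.)
In every case the truthful report is at least as good as any alternative, so it is a dominant strategy.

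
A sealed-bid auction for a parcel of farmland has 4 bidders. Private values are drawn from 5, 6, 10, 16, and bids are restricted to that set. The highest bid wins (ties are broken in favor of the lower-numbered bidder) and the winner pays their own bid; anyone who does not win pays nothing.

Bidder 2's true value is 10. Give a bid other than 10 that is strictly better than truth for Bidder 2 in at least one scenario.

6

Suppose Bidder 1 bids 5, Bidder 3 bids 5 and Bidder 4 bids 5.
Bid 10: wins, pays 10, utility 10 - 10 = 0.
Bid 6: wins, pays 6, utility 10 - 6 = 4.
So bidding 6 beats truth here (4 > 0).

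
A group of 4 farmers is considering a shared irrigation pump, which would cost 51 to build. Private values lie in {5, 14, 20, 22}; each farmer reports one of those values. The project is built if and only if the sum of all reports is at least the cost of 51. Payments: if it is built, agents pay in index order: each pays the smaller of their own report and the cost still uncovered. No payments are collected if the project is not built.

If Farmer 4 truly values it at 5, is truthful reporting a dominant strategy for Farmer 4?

Check each profile of the others' reports and compare truth against every alternative report.
Others report (5, 14, 20): truth gives 0, best alternative gives -7.
Others report (5, 20, 14): truth gives 0, best alternative gives -7.
Others report (14, 5, 20): truth gives 0, best alternative gives -7.
Others report (14, 20, 5): truth gives 0, best alternative gives -7.
Others report (20, 5, 14): truth gives 0, best alternative gives -7.
Others report (20, 14, 5): truth gives 0, best alternative gives -7.
(Remaining 58 profiles checked similarly; truth is weakly best in each.)
In every case the truthful report is at least as good as any alternative, so it is a dominant strategy.

Yes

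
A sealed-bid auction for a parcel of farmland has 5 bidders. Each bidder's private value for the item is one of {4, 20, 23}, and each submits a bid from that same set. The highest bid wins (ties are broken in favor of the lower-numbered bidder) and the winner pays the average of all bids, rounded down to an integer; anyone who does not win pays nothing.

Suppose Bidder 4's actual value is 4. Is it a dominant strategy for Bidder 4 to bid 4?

Check each profile of the others' bids and compare truth against every alternative bid.
Others bid (4, 4, 4, 20): truth gives 0, best alternative gives -6.
Others bid (4, 4, 4, 4): truth gives 0, best alternative gives -3.
Others bid (4, 4, 4, 23): truth gives 0, best alternative gives 0.
Others bid (4, 4, 20, 4): truth gives 0, best alternative gives 0.
Others bid (4, 4, 20, 20): truth gives 0, best alternative gives 0.
Others bid (4, 4, 20, 23): truth gives 0, best alternative gives 0.
(Remaining 75 profiles checked similarly; truth is weakly best in each.)
In every case the truthful bid is at least as good as any alternative, so it is a dominant strategy.

Yes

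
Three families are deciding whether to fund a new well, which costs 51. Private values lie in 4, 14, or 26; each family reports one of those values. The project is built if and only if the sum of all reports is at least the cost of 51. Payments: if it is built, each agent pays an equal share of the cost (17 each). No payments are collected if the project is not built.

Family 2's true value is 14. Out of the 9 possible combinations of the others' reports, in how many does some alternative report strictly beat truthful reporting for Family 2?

2

Others report (14, 26): truth gives -3; report 4 gives 0 > -3. Violating.
Others report (26, 14): truth gives -3; report 4 gives 0 > -3. Violating.
Others report (4, 4): truth gives 0; no alternative beats it.
Others report (4, 14): truth gives 0; no alternative beats it.
(Checking all 9 profiles: 2 have a profitable deviation, 7 do not.)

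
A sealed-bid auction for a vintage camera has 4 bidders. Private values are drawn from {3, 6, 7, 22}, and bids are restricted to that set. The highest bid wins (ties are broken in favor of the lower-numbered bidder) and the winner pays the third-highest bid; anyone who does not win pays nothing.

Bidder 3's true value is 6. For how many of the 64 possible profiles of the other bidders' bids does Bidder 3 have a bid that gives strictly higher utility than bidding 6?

Others bid (3, 3, 7): truth gives 0; bid 7 gives 3 > 0. Violating.
Others bid (3, 3, 22): truth gives 0; bid 22 gives 3 > 0. Violating.
Others bid (3, 6, 3): truth gives 0; bid 7 gives 3 > 0. Violating.
Others bid (3, 7, 3): truth gives 0; bid 22 gives 3 > 0. Violating.
Others bid (3, 3, 3): truth gives 3; no alternative beats it.
Others bid (3, 3, 6): truth gives 3; no alternative beats it.
(Checking all 64 profiles: 6 have a profitable deviation, 58 do not.)

6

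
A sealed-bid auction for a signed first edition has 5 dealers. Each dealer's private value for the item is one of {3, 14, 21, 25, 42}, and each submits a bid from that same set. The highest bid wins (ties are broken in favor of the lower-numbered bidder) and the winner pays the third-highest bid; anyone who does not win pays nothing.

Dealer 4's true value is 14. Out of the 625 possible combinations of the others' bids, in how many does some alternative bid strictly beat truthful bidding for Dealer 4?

12

Others bid (3, 3, 3, 21): truth gives 0; bid 21 gives 11 > 0. Violating.
Others bid (3, 3, 3, 25): truth gives 0; bid 25 gives 11 > 0. Violating.
Others bid (3, 3, 3, 42): truth gives 0; bid 42 gives 11 > 0. Violating.
Others bid (3, 3, 14, 3): truth gives 0; bid 21 gives 11 > 0. Violating.
Others bid (3, 3, 3, 3): truth gives 11; no alternative beats it.
Others bid (3, 3, 3, 14): truth gives 11; no alternative beats it.
(Checking all 625 profiles: 12 have a profitable deviation, 613 do not.)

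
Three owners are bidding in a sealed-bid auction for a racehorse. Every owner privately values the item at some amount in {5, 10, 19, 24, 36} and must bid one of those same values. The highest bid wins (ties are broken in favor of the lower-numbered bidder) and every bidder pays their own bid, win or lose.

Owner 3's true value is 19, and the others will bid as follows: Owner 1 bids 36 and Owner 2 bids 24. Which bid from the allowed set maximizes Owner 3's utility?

5

Bid 5: loses but pays 5, utility -5.
Bid 10: loses but pays 10, utility -10.
Bid 19: loses but pays 19, utility -19.
Bid 24: loses but pays 24, utility -24.
Bid 36: loses but pays 36, utility -36.
The best choice is 5 with utility -5.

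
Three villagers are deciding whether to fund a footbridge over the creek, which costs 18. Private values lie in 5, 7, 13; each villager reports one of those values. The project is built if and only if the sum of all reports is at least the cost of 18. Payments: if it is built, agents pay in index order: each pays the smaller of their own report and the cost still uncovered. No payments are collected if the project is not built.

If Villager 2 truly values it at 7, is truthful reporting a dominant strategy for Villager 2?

Consider the case where Villager 1 reports 5 and Villager 3 reports 13.
Truthful report 7: project built, pays 7, utility 7 - 7 = 0.
Report 5 instead: project built, pays 5, utility 7 - 5 = 2.
Since 2 > 0, reporting 5 is strictly better here, so truthful reporting is not dominant.

No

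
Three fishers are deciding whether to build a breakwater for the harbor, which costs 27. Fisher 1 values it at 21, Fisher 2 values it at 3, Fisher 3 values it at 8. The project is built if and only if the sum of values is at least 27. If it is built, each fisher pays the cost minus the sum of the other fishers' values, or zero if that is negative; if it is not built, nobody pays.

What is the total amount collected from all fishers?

Total value 32 ≥ cost 27, so it is built.
Fisher 1: others sum to 11; max(0, 27 - 11) = 16.
Fisher 2: others sum to 29; max(0, 27 - 29) = 0.
Fisher 3: others sum to 24; max(0, 27 - 24) = 3.
Total collected = 16 + 0 + 3 = 19.

19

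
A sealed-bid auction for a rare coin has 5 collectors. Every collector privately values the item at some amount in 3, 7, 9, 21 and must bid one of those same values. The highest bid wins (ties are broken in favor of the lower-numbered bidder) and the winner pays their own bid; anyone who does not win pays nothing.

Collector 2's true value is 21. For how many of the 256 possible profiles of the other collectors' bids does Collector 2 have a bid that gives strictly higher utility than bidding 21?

54

Others bid (3, 3, 3, 3): truth gives 0; bid 7 gives 14 > 0. Violating.
Others bid (3, 3, 3, 7): truth gives 0; bid 7 gives 14 > 0. Violating.
Others bid (3, 3, 3, 9): truth gives 0; bid 9 gives 12 > 0. Violating.
Others bid (3, 3, 7, 3): truth gives 0; bid 7 gives 14 > 0. Violating.
Others bid (3, 3, 3, 21): truth gives 0; no alternative beats it.
Others bid (3, 3, 7, 21): truth gives 0; no alternative beats it.
(Checking all 256 profiles: 54 have a profitable deviation, 202 do not.)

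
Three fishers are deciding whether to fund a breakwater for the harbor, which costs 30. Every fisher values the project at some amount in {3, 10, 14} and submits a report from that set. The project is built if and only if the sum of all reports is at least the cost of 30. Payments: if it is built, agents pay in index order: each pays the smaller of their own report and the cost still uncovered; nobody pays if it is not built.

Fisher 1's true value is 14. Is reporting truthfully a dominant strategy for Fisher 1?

Consider the case where Fisher 2 reports 10 and Fisher 3 reports 10.
Truthful report 14: project built, pays 14, utility 14 - 14 = 0.
Report 10 instead: project built, pays 10, utility 14 - 10 = 4.
Since 4 > 0, reporting 10 is strictly better here, so truthful reporting is not dominant.

No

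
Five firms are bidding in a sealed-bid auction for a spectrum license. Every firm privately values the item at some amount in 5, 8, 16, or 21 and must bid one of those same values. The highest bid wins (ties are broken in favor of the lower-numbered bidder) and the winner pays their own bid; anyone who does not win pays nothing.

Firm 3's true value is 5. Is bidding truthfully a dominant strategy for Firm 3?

Check each profile of the others' bids and compare truth against every alternative bid.
Others bid (5, 5, 5, 5): truth gives 0, best alternative gives -3.
Others bid (5, 5, 5, 8): truth gives 0, best alternative gives -3.
Others bid (5, 5, 8, 5): truth gives 0, best alternative gives -3.
Others bid (5, 5, 8, 8): truth gives 0, best alternative gives -3.
Others bid (5, 5, 5, 16): truth gives 0, best alternative gives 0.
Others bid (5, 5, 5, 21): truth gives 0, best alternative gives 0.
(Remaining 250 profiles checked similarly; truth is weakly best in each.)
In every case the truthful bid is at least as good as any alternative, so it is a dominant strategy.

Yes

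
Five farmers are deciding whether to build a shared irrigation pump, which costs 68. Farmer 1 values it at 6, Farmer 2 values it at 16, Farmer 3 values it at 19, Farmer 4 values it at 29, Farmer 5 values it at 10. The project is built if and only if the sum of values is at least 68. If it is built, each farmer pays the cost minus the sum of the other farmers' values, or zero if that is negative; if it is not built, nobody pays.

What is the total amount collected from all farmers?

28

Total value 80 ≥ cost 68, so it is built.
Farmer 1: others sum to 74; max(0, 68 - 74) = 0.
Farmer 2: others sum to 64; max(0, 68 - 64) = 4.
Farmer 3: others sum to 61; max(0, 68 - 61) = 7.
Farmer 4: others sum to 51; max(0, 68 - 51) = 17.
Farmer 5: others sum to 70; max(0, 68 - 70) = 0.
Total collected = 0 + 4 + 7 + 17 + 0 = 28.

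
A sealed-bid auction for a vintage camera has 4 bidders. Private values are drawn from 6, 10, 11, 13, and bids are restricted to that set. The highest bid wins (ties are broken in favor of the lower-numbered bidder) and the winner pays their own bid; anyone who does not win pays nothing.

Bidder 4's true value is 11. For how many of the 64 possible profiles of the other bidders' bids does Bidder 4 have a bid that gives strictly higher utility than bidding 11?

1

Others bid (6, 6, 6): truth gives 0; bid 10 gives 1 > 0. Violating.
Others bid (6, 6, 10): truth gives 0; no alternative beats it.
Others bid (6, 6, 11): truth gives 0; no alternative beats it.
(Checking all 64 profiles: 1 has a profitable deviation, 63 do not.)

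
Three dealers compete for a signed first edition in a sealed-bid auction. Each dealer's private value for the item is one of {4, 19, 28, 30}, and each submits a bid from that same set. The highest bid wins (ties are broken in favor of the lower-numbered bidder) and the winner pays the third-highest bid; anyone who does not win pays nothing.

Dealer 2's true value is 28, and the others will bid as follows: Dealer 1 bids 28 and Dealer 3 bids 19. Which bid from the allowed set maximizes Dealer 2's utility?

Bid 4: loses, pays 0, utility 0.
Bid 19: loses, pays 0, utility 0.
Bid 28: loses, pays 0, utility 0.
Bid 30: wins, pays 19, utility 28 - 19 = 9.
The best choice is 30 with utility 9.

30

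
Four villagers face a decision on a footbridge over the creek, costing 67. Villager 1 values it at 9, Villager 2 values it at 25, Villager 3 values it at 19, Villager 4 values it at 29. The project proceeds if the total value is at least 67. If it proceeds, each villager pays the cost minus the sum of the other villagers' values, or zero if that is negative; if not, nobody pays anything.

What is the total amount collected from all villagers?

28

Total value 82 ≥ cost 67, so it is built.
Villager 1: others sum to 73; max(0, 67 - 73) = 0.
Villager 2: others sum to 57; max(0, 67 - 57) = 10.
Villager 3: others sum to 63; max(0, 67 - 63) = 4.
Villager 4: others sum to 53; max(0, 67 - 53) = 14.
Total collected = 0 + 10 + 4 + 14 = 28.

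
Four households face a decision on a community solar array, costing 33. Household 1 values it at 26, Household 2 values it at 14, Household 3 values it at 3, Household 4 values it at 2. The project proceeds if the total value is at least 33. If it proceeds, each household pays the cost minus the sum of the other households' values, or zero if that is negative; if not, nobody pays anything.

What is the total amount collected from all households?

Total value 45 ≥ cost 33, so it is built.
Household 1: others sum to 19; max(0, 33 - 19) = 14.
Household 2: others sum to 31; max(0, 33 - 31) = 2.
Household 3: others sum to 42; max(0, 33 - 42) = 0.
Household 4: others sum to 43; max(0, 33 - 43) = 0.
Total collected = 14 + 2 + 0 + 0 = 16.

16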